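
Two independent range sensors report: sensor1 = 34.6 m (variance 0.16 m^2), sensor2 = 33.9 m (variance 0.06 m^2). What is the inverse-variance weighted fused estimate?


w1 = (1/var1) / (1/var1 + 1/var2)
   = 6.25 / (6.25 + 16.6667) = 0.2727
w2 = 1 - w1 = 0.7273
fused = w1*s1 + w2*s2 = 9.4364 + 24.6545
= 34.0909 m


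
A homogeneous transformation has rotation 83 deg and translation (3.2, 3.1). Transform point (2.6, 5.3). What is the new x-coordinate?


x' = cos(theta)*px - sin(theta)*py + tx
= 0.1219*2.6 - 0.9925*5.3 + 3.2
= -1.7436


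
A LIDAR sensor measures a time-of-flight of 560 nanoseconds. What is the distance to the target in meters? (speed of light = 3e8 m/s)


tof = 560 ns = 5.6e-07 s
dist = c * tof / 2
= 3e8 * 5.6e-07 / 2
= 84.0 m


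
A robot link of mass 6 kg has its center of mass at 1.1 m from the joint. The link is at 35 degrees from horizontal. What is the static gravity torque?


tau = m*g*L*cos(angle)
= 6 * 9.81 * 1.1 * cos(35 deg)
= 6 * 9.81 * 1.1 * 0.8192
= 53.0368 Nm


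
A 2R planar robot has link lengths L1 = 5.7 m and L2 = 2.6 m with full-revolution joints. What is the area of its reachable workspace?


r_max = L1 + L2 = 8.3 m
r_min = |L1 - L2| = 3.1 m
Area = pi*(r_max^2 - r_min^2)
= pi*(68.89 - 9.61)
= pi * 59.28
= 186.2336 m^2


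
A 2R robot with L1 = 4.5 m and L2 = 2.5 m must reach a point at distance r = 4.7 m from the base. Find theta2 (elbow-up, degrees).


cos(theta2) = (r^2 - L1^2 - L2^2) / (2*L1*L2)
cos(theta2) = (22.09 - 20.25 - 6.25) / 22.5
cos(theta2) = -0.196
theta2 = 101.3031 degrees


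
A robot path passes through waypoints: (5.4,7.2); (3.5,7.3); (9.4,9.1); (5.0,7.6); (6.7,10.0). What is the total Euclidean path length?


Segment lengths:
  seg1 = sqrt((-1.9)^2 + (0.1)^2) = 1.9026
  seg2 = sqrt((5.9)^2 + (1.8)^2) = 6.1685
  seg3 = sqrt((-4.4)^2 + (-1.5)^2) = 4.6487
  seg4 = sqrt((1.7)^2 + (2.4)^2) = 2.9411
Total = 15.6608


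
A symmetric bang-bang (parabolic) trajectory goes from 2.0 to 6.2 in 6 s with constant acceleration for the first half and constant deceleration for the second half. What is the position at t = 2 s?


Symmetric rest-to-rest: each phase covers (pf-p0)/2 in time T/2. 0.5*a*(T/2)^2 = (pf-p0)/2 => a = 4*(pf-p0)/T^2
a = 4*(6.2-2.0)/6^2 = 0.4667
t = 2 is in the acceleration phase (t <= T/2).
p = p0 + 0.5*a*t^2 = 2.0 + 0.5*0.4667*2^2
= 2.9333


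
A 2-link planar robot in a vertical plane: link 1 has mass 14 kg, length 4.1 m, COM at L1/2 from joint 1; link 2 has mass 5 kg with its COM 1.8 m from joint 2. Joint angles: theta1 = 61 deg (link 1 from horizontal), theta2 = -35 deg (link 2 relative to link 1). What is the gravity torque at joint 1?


Horizontal distance from joint 1 to link-1 COM:
  x_c1 = (L1/2)*cos(t1) = 2.05 * 0.4848 = 0.9939 m
Horizontal distance from joint 1 to link-2 COM:
  x_c2 = L1*cos(t1) + Lc2*cos(t1+t2)
       = 4.1*0.4848 + 1.8*0.8988 = 3.6055 m
tau1 = m1*g*x_c1 + m2*g*x_c2
     = 14*9.81*0.9939 + 5*9.81*3.6055
     = 136.4967 + 176.8522
     = 313.3489 Nm


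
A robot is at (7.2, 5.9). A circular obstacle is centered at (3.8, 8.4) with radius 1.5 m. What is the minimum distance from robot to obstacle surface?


center_dist = sqrt((7.2-3.8)^2 + (5.9-8.4)^2)
= sqrt(11.56 + 6.25)
= 4.2202
min_dist = center_dist - radius = 4.2202 - 1.5 = 2.7202 m


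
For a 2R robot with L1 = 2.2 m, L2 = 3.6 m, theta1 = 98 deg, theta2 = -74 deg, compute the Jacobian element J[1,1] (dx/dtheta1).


J[1,1] = -L1*sin(t1) - L2*sin(t1+t2)
= -2.2*sin(98) - 3.6*sin(24)
= -3.6428


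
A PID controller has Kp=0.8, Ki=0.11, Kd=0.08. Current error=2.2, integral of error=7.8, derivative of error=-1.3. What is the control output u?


u = Kp*e + Ki*int(e) + Kd*de/dt
= 0.8*2.2 + 0.11*7.8 + 0.08*(-1.3)
= 1.76 + 0.858 + -0.104
= 2.514


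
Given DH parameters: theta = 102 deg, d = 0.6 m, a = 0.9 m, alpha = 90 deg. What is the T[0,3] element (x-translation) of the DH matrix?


T[0,3] = a * cos(theta)
= 0.9 * cos(102 deg)
= 0.9 * -0.2079
= -0.1871


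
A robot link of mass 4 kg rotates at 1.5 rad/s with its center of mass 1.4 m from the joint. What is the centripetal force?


F = m * omega^2 * r
= 4 * 1.5^2 * 1.4
= 4 * 2.25 * 1.4
= 12.6 N


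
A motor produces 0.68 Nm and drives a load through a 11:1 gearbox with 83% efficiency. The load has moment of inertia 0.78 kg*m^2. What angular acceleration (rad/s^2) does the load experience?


tau_out = tau_motor * N * eta
= 0.68 * 11 * 0.83 = 6.2084 Nm
alpha = tau_out / I = 6.2084 / 0.78
= 7.9595 rad/s^2


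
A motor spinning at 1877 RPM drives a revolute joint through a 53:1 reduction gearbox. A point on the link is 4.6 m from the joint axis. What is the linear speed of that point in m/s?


omega_motor = 1877 * 2*pi/60 = 196.559 rad/s
omega_joint = omega_motor / 53 = 3.7087 rad/s
v = omega_joint * r = 3.7087 * 4.6
= 17.0598 m/s


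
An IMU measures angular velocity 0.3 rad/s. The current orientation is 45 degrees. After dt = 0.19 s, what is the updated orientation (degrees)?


delta_theta = w * dt = 0.3 * 0.19 = 0.057 rad
= 3.2659 deg
theta_new = 45 + 3.2659 = 48.2659 deg


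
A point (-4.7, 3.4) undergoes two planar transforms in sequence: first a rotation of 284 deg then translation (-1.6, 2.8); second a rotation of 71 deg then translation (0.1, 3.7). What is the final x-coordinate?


After transform 1:
x1 = cos(284)*-4.7 - sin(284)*3.4 + -1.6 = 0.562
y1 = sin(284)*-4.7 + cos(284)*3.4 + 2.8 = 8.1829
After transform 2:
x2 = cos(71)*0.562 - sin(71)*8.1829 + 0.1
= -7.4541


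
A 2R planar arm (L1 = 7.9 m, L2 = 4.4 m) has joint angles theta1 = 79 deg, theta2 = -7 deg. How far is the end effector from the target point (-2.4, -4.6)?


End effector via forward kinematics:
x = L1*cos(t1) + L2*cos(t1+t2) = 2.8671
y = L1*sin(t1) + L2*sin(t1+t2) = 11.9395
Distance to target:
d = sqrt((-2.4 - 2.8671)^2 + (-4.6 - 11.9395)^2)
= sqrt(27.742 + 273.5552)
= 17.3579 m


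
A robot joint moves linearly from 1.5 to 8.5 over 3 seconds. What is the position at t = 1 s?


s = t/T = 1/3 = 0.3333
p(t) = p0 + (pf-p0)*s
= 1.5 + (8.5 - 1.5) * 0.3333
= 3.8333


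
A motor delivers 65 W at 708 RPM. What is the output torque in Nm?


omega = 708 * 2*pi/60 = 74.1416 rad/s
tau = P / omega = 65 / 74.1416
= 0.8767 Nm


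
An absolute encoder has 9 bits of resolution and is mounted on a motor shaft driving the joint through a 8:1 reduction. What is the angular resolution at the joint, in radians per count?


counts = 2^9 = 512
effective counts at joint = 512 * 8 = 4096
resolution = 2*pi / 4096
= 0.0015 rad/count


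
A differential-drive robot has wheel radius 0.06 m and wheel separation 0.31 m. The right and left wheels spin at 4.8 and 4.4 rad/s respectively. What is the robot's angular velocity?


vR = r*wR = 0.06*4.8 = 0.288 m/s
vL = r*wL = 0.06*4.4 = 0.264 m/s
v = (vR+vL)/2 = 0.276 m/s
omega = (vR-vL)/L = 0.0774 rad/s
angular velocity = 0.0774 rad/s


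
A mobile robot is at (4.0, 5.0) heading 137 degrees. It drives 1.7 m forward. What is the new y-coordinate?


y_new = y0 + d*sin(theta)
= 5.0 + 1.7*sin(137)
= 5.0 + 1.1594
= 6.1594


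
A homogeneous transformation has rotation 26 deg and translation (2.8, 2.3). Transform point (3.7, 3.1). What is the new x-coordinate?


x' = cos(theta)*px - sin(theta)*py + tx
= 0.8988*3.7 - 0.4384*3.1 + 2.8
= 4.7666


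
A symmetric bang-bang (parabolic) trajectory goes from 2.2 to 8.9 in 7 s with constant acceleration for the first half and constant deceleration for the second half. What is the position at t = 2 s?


Symmetric rest-to-rest: each phase covers (pf-p0)/2 in time T/2. 0.5*a*(T/2)^2 = (pf-p0)/2 => a = 4*(pf-p0)/T^2
a = 4*(8.9-2.2)/7^2 = 0.5469
t = 2 is in the acceleration phase (t <= T/2).
p = p0 + 0.5*a*t^2 = 2.2 + 0.5*0.5469*2^2
= 3.2939


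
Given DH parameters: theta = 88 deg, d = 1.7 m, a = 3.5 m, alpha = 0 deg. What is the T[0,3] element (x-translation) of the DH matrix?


T[0,3] = a * cos(theta)
= 3.5 * cos(88 deg)
= 3.5 * 0.0349
= 0.1221


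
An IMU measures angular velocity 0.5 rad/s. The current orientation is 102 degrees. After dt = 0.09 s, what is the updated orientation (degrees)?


delta_theta = w * dt = 0.5 * 0.09 = 0.045 rad
= 2.5783 deg
theta_new = 102 + 2.5783 = 104.5783 deg


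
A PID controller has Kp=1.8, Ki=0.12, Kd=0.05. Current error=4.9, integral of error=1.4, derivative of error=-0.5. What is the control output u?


u = Kp*e + Ki*int(e) + Kd*de/dt
= 1.8*4.9 + 0.12*1.4 + 0.05*(-0.5)
= 8.82 + 0.168 + -0.025
= 8.963


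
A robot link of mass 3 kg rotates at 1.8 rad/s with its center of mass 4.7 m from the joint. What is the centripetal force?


F = m * omega^2 * r
= 3 * 1.8^2 * 4.7
= 3 * 3.24 * 4.7
= 45.684 N


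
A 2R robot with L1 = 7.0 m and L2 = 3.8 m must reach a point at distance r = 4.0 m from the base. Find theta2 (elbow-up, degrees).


cos(theta2) = (r^2 - L1^2 - L2^2) / (2*L1*L2)
cos(theta2) = (16.0 - 49.0 - 14.44) / 53.2
cos(theta2) = -0.891729
theta2 = 153.0914 degrees


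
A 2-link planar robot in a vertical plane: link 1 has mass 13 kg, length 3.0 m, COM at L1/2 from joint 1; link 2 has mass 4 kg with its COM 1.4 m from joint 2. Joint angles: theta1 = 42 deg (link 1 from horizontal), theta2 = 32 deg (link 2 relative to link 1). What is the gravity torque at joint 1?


Horizontal distance from joint 1 to link-1 COM:
  x_c1 = (L1/2)*cos(t1) = 1.5 * 0.7431 = 1.1147 m
Horizontal distance from joint 1 to link-2 COM:
  x_c2 = L1*cos(t1) + Lc2*cos(t1+t2)
       = 3.0*0.7431 + 1.4*0.2756 = 2.6153 m
tau1 = m1*g*x_c1 + m2*g*x_c2
     = 13*9.81*1.1147 + 4*9.81*2.6153
     = 142.1599 + 102.6254
     = 244.7853 Nm


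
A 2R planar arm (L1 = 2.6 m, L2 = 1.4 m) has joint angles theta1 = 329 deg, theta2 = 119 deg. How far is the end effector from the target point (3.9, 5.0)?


End effector via forward kinematics:
x = L1*cos(t1) + L2*cos(t1+t2) = 2.2775
y = L1*sin(t1) + L2*sin(t1+t2) = 0.06
Distance to target:
d = sqrt((3.9 - 2.2775)^2 + (5.0 - 0.06)^2)
= sqrt(2.6325 + 24.4031)
= 5.1996 m


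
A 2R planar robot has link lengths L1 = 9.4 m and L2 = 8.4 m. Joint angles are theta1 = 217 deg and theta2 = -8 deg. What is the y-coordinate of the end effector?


Convert angles to radians: theta1 = 3.7874, theta2 = -0.1396
y = L1*sin(theta1) + L2*sin(theta1+theta2)
y = -5.6571 + -4.0724
y = -9.7295


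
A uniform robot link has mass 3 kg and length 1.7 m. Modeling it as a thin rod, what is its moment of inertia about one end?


I = (1/3) * m * L^2
= (1/3) * 3 * 1.7^2
= 0.333333 * 3 * 2.89
= 2.89 kg*m^2


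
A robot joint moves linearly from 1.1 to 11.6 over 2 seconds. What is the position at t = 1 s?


s = t/T = 1/2 = 0.5
p(t) = p0 + (pf-p0)*s
= 1.1 + (11.6 - 1.1) * 0.5
= 6.35


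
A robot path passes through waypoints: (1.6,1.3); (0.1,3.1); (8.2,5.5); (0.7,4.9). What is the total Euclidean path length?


Segment lengths:
  seg1 = sqrt((-1.5)^2 + (1.8)^2) = 2.3431
  seg2 = sqrt((8.1)^2 + (2.4)^2) = 8.4481
  seg3 = sqrt((-7.5)^2 + (-0.6)^2) = 7.524
Total = 18.3151


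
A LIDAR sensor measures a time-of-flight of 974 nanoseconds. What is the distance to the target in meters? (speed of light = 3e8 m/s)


tof = 974 ns = 9.74e-07 s
dist = c * tof / 2
= 3e8 * 9.74e-07 / 2
= 146.1 m


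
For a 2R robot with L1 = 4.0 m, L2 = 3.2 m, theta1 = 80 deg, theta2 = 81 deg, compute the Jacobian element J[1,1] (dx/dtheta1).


J[1,1] = -L1*sin(t1) - L2*sin(t1+t2)
= -4.0*sin(80) - 3.2*sin(161)
= -4.981


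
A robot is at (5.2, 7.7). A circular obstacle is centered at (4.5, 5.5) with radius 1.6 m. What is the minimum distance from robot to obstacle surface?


center_dist = sqrt((5.2-4.5)^2 + (7.7-5.5)^2)
= sqrt(0.49 + 4.84)
= 2.3087
min_dist = center_dist - radius = 2.3087 - 1.6 = 0.7087 m


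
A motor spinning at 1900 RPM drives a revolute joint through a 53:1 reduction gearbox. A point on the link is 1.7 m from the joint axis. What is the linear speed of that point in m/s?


omega_motor = 1900 * 2*pi/60 = 198.9675 rad/s
omega_joint = omega_motor / 53 = 3.7541 rad/s
v = omega_joint * r = 3.7541 * 1.7
= 6.382 m/s


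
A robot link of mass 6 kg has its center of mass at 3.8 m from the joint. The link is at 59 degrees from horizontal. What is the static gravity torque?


tau = m*g*L*cos(angle)
= 6 * 9.81 * 3.8 * cos(59 deg)
= 6 * 9.81 * 3.8 * 0.515
= 115.1975 Nm


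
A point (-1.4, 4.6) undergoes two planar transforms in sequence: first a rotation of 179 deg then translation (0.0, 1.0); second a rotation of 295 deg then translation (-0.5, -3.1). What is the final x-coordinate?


After transform 1:
x1 = cos(179)*-1.4 - sin(179)*4.6 + 0.0 = 1.3195
y1 = sin(179)*-1.4 + cos(179)*4.6 + 1.0 = -3.6237
After transform 2:
x2 = cos(295)*1.3195 - sin(295)*-3.6237 + -0.5
= -3.2266


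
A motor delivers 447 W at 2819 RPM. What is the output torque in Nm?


omega = 2819 * 2*pi/60 = 295.205 rad/s
tau = P / omega = 447 / 295.205
= 1.5142 Nm


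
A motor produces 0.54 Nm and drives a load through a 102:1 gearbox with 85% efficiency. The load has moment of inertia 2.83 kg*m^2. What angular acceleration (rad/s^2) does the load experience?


tau_out = tau_motor * N * eta
= 0.54 * 102 * 0.85 = 46.818 Nm
alpha = tau_out / I = 46.818 / 2.83
= 16.5435 rad/s^2


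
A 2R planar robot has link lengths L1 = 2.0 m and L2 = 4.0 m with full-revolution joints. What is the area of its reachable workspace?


r_max = L1 + L2 = 6.0 m
r_min = |L1 - L2| = 2.0 m
Area = pi*(r_max^2 - r_min^2)
= pi*(36.0 - 4.0)
= pi * 32.0
= 100.531 m^2


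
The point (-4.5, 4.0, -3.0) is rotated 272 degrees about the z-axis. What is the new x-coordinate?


Rotation about z-axis: x' = x*cos(theta) - y*sin(theta)
= -4.5 * 0.0349 - 4.0 * -0.9994
= 3.8405


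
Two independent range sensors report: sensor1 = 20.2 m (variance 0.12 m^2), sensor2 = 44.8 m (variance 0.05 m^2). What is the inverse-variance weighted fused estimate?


w1 = (1/var1) / (1/var1 + 1/var2)
   = 8.3333 / (8.3333 + 20.0) = 0.2941
w2 = 1 - w1 = 0.7059
fused = w1*s1 + w2*s2 = 5.9412 + 31.6235
= 37.5647 m


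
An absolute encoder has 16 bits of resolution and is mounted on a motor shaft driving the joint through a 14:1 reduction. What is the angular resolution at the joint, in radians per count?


counts = 2^16 = 65536
effective counts at joint = 65536 * 14 = 917504
resolution = 2*pi / 917504
= 6.8481e-06 rad/count


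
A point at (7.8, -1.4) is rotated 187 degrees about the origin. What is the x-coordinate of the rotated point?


x' = x*cos(theta) - y*sin(theta)
cos(187 deg) = -0.9925, sin(187 deg) = -0.1219
x' = 7.8 * -0.9925 - -1.4 * -0.1219
= -7.7419 - 0.1706
= -7.9125


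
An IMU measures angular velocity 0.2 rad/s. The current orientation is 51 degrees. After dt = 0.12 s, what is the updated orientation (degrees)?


delta_theta = w * dt = 0.2 * 0.12 = 0.024 rad
= 1.3751 deg
theta_new = 51 + 1.3751 = 52.3751 deg


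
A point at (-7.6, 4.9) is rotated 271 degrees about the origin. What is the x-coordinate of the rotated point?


x' = x*cos(theta) - y*sin(theta)
cos(271 deg) = 0.0175, sin(271 deg) = -0.9998
x' = -7.6 * 0.0175 - 4.9 * -0.9998
= -0.1326 - -4.8993
= 4.7666


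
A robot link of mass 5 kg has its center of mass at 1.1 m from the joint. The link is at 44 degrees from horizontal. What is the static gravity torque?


tau = m*g*L*cos(angle)
= 5 * 9.81 * 1.1 * cos(44 deg)
= 5 * 9.81 * 1.1 * 0.7193
= 38.812 Nm


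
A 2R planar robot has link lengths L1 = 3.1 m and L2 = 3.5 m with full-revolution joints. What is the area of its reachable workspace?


r_max = L1 + L2 = 6.6 m
r_min = |L1 - L2| = 0.4 m
Area = pi*(r_max^2 - r_min^2)
= pi*(43.56 - 0.16)
= pi * 43.4
= 136.3451 m^2


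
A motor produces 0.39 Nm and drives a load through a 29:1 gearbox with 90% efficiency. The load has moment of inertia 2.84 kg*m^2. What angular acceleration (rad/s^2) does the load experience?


tau_out = tau_motor * N * eta
= 0.39 * 29 * 0.9 = 10.179 Nm
alpha = tau_out / I = 10.179 / 2.84
= 3.5842 rad/s^2


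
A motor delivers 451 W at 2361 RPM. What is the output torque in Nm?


omega = 2361 * 2*pi/60 = 247.2433 rad/s
tau = P / omega = 451 / 247.2433
= 1.8241 Nm


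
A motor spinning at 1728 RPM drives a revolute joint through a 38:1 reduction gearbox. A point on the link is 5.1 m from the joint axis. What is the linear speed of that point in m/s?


omega_motor = 1728 * 2*pi/60 = 180.9557 rad/s
omega_joint = omega_motor / 38 = 4.762 rad/s
v = omega_joint * r = 4.762 * 5.1
= 24.2862 m/s


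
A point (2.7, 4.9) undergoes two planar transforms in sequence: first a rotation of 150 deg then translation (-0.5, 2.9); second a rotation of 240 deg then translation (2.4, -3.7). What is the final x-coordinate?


After transform 1:
x1 = cos(150)*2.7 - sin(150)*4.9 + -0.5 = -5.2883
y1 = sin(150)*2.7 + cos(150)*4.9 + 2.9 = 0.0065
After transform 2:
x2 = cos(240)*-5.2883 - sin(240)*0.0065 + 2.4
= 5.0497


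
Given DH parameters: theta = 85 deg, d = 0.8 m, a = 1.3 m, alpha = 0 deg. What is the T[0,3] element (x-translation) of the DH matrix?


T[0,3] = a * cos(theta)
= 1.3 * cos(85 deg)
= 1.3 * 0.0872
= 0.1133


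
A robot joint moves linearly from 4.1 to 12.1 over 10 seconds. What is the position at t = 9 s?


s = t/T = 9/10 = 0.9
p(t) = p0 + (pf-p0)*s
= 4.1 + (12.1 - 4.1) * 0.9
= 11.3


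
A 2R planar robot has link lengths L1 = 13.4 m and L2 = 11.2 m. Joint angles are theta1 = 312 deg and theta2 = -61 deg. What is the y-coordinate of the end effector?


Convert angles to radians: theta1 = 5.4454, theta2 = -1.0647
y = L1*sin(theta1) + L2*sin(theta1+theta2)
y = -9.9581 + -10.5898
y = -20.5479


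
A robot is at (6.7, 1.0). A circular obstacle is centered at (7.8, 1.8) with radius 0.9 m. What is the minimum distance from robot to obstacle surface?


center_dist = sqrt((6.7-7.8)^2 + (1.0-1.8)^2)
= sqrt(1.21 + 0.64)
= 1.3601
min_dist = center_dist - radius = 1.3601 - 0.9 = 0.4601 m


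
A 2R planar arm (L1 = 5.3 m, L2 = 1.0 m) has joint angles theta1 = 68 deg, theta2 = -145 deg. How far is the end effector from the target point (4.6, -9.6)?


End effector via forward kinematics:
x = L1*cos(t1) + L2*cos(t1+t2) = 2.2104
y = L1*sin(t1) + L2*sin(t1+t2) = 3.9397
Distance to target:
d = sqrt((4.6 - 2.2104)^2 + (-9.6 - 3.9397)^2)
= sqrt(5.7104 + 183.3236)
= 13.749 m


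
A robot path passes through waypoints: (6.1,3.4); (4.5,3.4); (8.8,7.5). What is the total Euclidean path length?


Segment lengths:
  seg1 = sqrt((-1.6)^2 + (0.0)^2) = 1.6
  seg2 = sqrt((4.3)^2 + (4.1)^2) = 5.9414
Total = 7.5414


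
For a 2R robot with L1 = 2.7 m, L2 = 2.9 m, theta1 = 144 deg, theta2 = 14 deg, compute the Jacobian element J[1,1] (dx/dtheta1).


J[1,1] = -L1*sin(t1) - L2*sin(t1+t2)
= -2.7*sin(144) - 2.9*sin(158)
= -2.6734


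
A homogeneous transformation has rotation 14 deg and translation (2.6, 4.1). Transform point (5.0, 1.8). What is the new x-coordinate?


x' = cos(theta)*px - sin(theta)*py + tx
= 0.9703*5.0 - 0.2419*1.8 + 2.6
= 7.016


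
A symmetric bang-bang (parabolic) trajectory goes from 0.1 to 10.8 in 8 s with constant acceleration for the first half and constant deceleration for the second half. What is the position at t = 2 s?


Symmetric rest-to-rest: each phase covers (pf-p0)/2 in time T/2. 0.5*a*(T/2)^2 = (pf-p0)/2 => a = 4*(pf-p0)/T^2
a = 4*(10.8-0.1)/8^2 = 0.6688
t = 2 is in the acceleration phase (t <= T/2).
p = p0 + 0.5*a*t^2 = 0.1 + 0.5*0.6688*2^2
= 1.4375


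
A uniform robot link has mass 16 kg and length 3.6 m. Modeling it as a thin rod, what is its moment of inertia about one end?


I = (1/3) * m * L^2
= (1/3) * 16 * 3.6^2
= 0.333333 * 16 * 12.96
= 69.12 kg*m^2


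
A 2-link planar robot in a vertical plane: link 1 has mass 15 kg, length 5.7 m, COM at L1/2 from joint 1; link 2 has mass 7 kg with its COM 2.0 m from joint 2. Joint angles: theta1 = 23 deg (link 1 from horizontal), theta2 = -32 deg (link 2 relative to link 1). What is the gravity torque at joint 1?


Horizontal distance from joint 1 to link-1 COM:
  x_c1 = (L1/2)*cos(t1) = 2.85 * 0.9205 = 2.6234 m
Horizontal distance from joint 1 to link-2 COM:
  x_c2 = L1*cos(t1) + Lc2*cos(t1+t2)
       = 5.7*0.9205 + 2.0*0.9877 = 7.2223 m
tau1 = m1*g*x_c1 + m2*g*x_c2
     = 15*9.81*2.6234 + 7*9.81*7.2223
     = 386.039 + 495.9522
     = 881.9912 Nm


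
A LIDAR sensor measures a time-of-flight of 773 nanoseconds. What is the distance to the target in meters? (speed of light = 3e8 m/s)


tof = 773 ns = 7.73e-07 s
dist = c * tof / 2
= 3e8 * 7.73e-07 / 2
= 115.95 m


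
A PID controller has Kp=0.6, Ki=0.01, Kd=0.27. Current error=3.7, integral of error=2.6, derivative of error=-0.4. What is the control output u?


u = Kp*e + Ki*int(e) + Kd*de/dt
= 0.6*3.7 + 0.01*2.6 + 0.27*(-0.4)
= 2.22 + 0.026 + -0.108
= 2.138


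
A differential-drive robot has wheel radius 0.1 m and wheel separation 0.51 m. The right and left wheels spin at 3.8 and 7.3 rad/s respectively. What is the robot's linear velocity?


vR = r*wR = 0.1*3.8 = 0.38 m/s
vL = r*wL = 0.1*7.3 = 0.73 m/s
v = (vR+vL)/2 = 0.555 m/s
omega = (vR-vL)/L = -0.6863 rad/s
linear velocity = 0.555 m/s


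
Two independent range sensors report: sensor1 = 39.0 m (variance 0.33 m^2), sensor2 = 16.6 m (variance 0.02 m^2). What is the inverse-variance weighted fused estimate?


w1 = (1/var1) / (1/var1 + 1/var2)
   = 3.0303 / (3.0303 + 50.0) = 0.0571
w2 = 1 - w1 = 0.9429
fused = w1*s1 + w2*s2 = 2.2286 + 15.6514
= 17.88 m


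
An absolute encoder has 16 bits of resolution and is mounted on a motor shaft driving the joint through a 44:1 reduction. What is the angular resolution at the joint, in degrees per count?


counts = 2^16 = 65536
effective counts at joint = 65536 * 44 = 2883584
resolution = 360 / 2883584
= 1.2484e-04 deg/count


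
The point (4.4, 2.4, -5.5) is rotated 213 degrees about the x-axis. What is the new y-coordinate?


Rotation about x-axis: y' = y*cos(theta) - z*sin(theta)
= 2.4 * -0.8387 - -5.5 * -0.5446
= -5.0083


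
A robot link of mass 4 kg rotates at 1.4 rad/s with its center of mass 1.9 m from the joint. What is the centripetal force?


F = m * omega^2 * r
= 4 * 1.4^2 * 1.9
= 4 * 1.96 * 1.9
= 14.896 N


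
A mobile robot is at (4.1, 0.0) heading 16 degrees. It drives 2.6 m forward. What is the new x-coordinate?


x_new = x0 + d*cos(theta)
= 4.1 + 2.6*cos(16)
= 4.1 + 2.4993
= 6.5993


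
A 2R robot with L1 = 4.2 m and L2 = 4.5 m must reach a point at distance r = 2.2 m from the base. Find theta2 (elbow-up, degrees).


cos(theta2) = (r^2 - L1^2 - L2^2) / (2*L1*L2)
cos(theta2) = (4.84 - 17.64 - 20.25) / 37.8
cos(theta2) = -0.874339
theta2 = 150.9668 degrees


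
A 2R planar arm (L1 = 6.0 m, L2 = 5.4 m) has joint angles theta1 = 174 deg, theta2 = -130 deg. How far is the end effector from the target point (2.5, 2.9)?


End effector via forward kinematics:
x = L1*cos(t1) + L2*cos(t1+t2) = -2.0827
y = L1*sin(t1) + L2*sin(t1+t2) = 4.3783
Distance to target:
d = sqrt((2.5 - -2.0827)^2 + (2.9 - 4.3783)^2)
= sqrt(21.0011 + 2.1854)
= 4.8152 m


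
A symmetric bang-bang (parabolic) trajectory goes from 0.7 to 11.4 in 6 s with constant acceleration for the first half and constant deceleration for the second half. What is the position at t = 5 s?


Symmetric rest-to-rest: each phase covers (pf-p0)/2 in time T/2. 0.5*a*(T/2)^2 = (pf-p0)/2 => a = 4*(pf-p0)/T^2
a = 4*(11.4-0.7)/6^2 = 1.1889
t = 5 is in the deceleration phase (t > T/2).
p = pf - 0.5*a*(T-t)^2 = 11.4 - 0.5*1.1889*1^2
= 10.8056


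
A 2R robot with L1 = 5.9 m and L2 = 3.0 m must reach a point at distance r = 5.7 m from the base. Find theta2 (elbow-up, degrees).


cos(theta2) = (r^2 - L1^2 - L2^2) / (2*L1*L2)
cos(theta2) = (32.49 - 34.81 - 9.0) / 35.4
cos(theta2) = -0.319774
theta2 = 108.6493 degrees


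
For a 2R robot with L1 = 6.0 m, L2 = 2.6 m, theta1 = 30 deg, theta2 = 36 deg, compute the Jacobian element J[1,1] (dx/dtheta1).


J[1,1] = -L1*sin(t1) - L2*sin(t1+t2)
= -6.0*sin(30) - 2.6*sin(66)
= -5.3752


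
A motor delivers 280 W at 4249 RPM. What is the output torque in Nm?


omega = 4249 * 2*pi/60 = 444.9542 rad/s
tau = P / omega = 280 / 444.9542
= 0.6293 Nm


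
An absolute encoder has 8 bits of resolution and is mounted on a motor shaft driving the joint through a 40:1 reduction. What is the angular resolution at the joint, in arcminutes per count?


counts = 2^8 = 256
effective counts at joint = 256 * 40 = 10240
resolution = 360*60 / 10240
= 2.1094 arcmin/count


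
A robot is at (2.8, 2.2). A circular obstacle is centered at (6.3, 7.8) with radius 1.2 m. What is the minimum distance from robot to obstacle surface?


center_dist = sqrt((2.8-6.3)^2 + (2.2-7.8)^2)
= sqrt(12.25 + 31.36)
= 6.6038
min_dist = center_dist - radius = 6.6038 - 1.2 = 5.4038 m


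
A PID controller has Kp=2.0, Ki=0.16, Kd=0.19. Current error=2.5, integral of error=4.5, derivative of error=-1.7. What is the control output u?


u = Kp*e + Ki*int(e) + Kd*de/dt
= 2.0*2.5 + 0.16*4.5 + 0.19*(-1.7)
= 5.0 + 0.72 + -0.323
= 5.397


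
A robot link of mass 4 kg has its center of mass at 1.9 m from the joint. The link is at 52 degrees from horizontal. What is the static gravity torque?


tau = m*g*L*cos(angle)
= 4 * 9.81 * 1.9 * cos(52 deg)
= 4 * 9.81 * 1.9 * 0.6157
= 45.9013 Nm


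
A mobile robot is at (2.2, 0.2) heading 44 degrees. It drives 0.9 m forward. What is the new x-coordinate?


x_new = x0 + d*cos(theta)
= 2.2 + 0.9*cos(44)
= 2.2 + 0.6474
= 2.8474


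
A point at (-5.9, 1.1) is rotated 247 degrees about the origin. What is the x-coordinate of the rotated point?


x' = x*cos(theta) - y*sin(theta)
cos(247 deg) = -0.3907, sin(247 deg) = -0.9205
x' = -5.9 * -0.3907 - 1.1 * -0.9205
= 2.3053 - -1.0126
= 3.3179


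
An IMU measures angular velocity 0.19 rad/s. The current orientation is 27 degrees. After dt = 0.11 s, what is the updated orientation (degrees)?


delta_theta = w * dt = 0.19 * 0.11 = 0.0209 rad
= 1.1975 deg
theta_new = 27 + 1.1975 = 28.1975 deg


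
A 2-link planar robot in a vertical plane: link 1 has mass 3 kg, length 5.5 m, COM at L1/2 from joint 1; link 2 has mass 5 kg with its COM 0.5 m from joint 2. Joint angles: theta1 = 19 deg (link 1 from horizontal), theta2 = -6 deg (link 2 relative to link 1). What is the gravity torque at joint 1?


Horizontal distance from joint 1 to link-1 COM:
  x_c1 = (L1/2)*cos(t1) = 2.75 * 0.9455 = 2.6002 m
Horizontal distance from joint 1 to link-2 COM:
  x_c2 = L1*cos(t1) + Lc2*cos(t1+t2)
       = 5.5*0.9455 + 0.5*0.9744 = 5.6875 m
tau1 = m1*g*x_c1 + m2*g*x_c2
     = 3*9.81*2.6002 + 5*9.81*5.6875
     = 76.5232 + 278.9737
     = 355.4969 Nm


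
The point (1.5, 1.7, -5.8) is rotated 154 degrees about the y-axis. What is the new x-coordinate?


Rotation about y-axis: x' = x*cos(theta) + z*sin(theta)
= 1.5 * -0.8988 + -5.8 * 0.4384
= -3.8907


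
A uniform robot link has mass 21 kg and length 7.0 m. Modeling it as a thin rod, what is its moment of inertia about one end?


I = (1/3) * m * L^2
= (1/3) * 21 * 7.0^2
= 0.333333 * 21 * 49.0
= 343.0 kg*m^2


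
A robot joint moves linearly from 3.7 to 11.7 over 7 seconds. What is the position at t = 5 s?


s = t/T = 5/7 = 0.7143
p(t) = p0 + (pf-p0)*s
= 3.7 + (11.7 - 3.7) * 0.7143
= 9.4143


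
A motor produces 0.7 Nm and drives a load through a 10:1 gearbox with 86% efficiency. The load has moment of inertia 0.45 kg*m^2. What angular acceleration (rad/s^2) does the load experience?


tau_out = tau_motor * N * eta
= 0.7 * 10 * 0.86 = 6.02 Nm
alpha = tau_out / I = 6.02 / 0.45
= 13.3778 rad/s^2


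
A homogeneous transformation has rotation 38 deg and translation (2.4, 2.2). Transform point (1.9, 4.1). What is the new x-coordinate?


x' = cos(theta)*px - sin(theta)*py + tx
= 0.788*1.9 - 0.6157*4.1 + 2.4
= 1.373


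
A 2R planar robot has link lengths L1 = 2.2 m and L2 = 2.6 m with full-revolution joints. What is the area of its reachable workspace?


r_max = L1 + L2 = 4.8 m
r_min = |L1 - L2| = 0.4 m
Area = pi*(r_max^2 - r_min^2)
= pi*(23.04 - 0.16)
= pi * 22.88
= 71.8796 m^2


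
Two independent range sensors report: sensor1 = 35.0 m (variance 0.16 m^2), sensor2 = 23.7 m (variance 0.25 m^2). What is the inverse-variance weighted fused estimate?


w1 = (1/var1) / (1/var1 + 1/var2)
   = 6.25 / (6.25 + 4.0) = 0.6098
w2 = 1 - w1 = 0.3902
fused = w1*s1 + w2*s2 = 21.3415 + 9.2488
= 30.5902 m


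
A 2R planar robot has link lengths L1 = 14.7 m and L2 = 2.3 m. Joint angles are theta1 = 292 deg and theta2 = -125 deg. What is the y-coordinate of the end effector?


Convert angles to radians: theta1 = 5.0964, theta2 = -2.1817
y = L1*sin(theta1) + L2*sin(theta1+theta2)
y = -13.6296 + 0.5174
y = -13.1122


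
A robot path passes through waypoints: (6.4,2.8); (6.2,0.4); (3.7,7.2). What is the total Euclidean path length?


Segment lengths:
  seg1 = sqrt((-0.2)^2 + (-2.4)^2) = 2.4083
  seg2 = sqrt((-2.5)^2 + (6.8)^2) = 7.245
Total = 9.6533


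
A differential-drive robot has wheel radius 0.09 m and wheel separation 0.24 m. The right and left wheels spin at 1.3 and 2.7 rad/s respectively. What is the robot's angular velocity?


vR = r*wR = 0.09*1.3 = 0.117 m/s
vL = r*wL = 0.09*2.7 = 0.243 m/s
v = (vR+vL)/2 = 0.18 m/s
omega = (vR-vL)/L = -0.525 rad/s
angular velocity = -0.525 rad/s


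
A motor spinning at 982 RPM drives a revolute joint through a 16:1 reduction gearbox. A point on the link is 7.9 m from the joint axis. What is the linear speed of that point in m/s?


omega_motor = 982 * 2*pi/60 = 102.8348 rad/s
omega_joint = omega_motor / 16 = 6.4272 rad/s
v = omega_joint * r = 6.4272 * 7.9
= 50.7747 m/s


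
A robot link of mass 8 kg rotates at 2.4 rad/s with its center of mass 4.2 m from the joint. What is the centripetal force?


F = m * omega^2 * r
= 8 * 2.4^2 * 4.2
= 8 * 5.76 * 4.2
= 193.536 N


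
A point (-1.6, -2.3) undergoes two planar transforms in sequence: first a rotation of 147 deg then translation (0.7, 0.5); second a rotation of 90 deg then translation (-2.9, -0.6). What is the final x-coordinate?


After transform 1:
x1 = cos(147)*-1.6 - sin(147)*-2.3 + 0.7 = 3.2945
y1 = sin(147)*-1.6 + cos(147)*-2.3 + 0.5 = 1.5575
After transform 2:
x2 = cos(90)*3.2945 - sin(90)*1.5575 + -2.9
= -4.4575


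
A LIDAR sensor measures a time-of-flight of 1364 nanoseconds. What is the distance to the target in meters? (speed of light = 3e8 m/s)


tof = 1364 ns = 1.364e-06 s
dist = c * tof / 2
= 3e8 * 1.364e-06 / 2
= 204.6 m


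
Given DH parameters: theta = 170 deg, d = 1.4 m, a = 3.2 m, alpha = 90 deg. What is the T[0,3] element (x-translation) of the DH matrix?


T[0,3] = a * cos(theta)
= 3.2 * cos(170 deg)
= 3.2 * -0.9848
= -3.1514


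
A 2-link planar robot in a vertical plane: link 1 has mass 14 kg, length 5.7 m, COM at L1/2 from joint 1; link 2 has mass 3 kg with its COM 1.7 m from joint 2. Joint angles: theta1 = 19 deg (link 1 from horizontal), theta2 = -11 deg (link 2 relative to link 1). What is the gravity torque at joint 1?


Horizontal distance from joint 1 to link-1 COM:
  x_c1 = (L1/2)*cos(t1) = 2.85 * 0.9455 = 2.6947 m
Horizontal distance from joint 1 to link-2 COM:
  x_c2 = L1*cos(t1) + Lc2*cos(t1+t2)
       = 5.7*0.9455 + 1.7*0.9903 = 7.0729 m
tau1 = m1*g*x_c1 + m2*g*x_c2
     = 14*9.81*2.6947 + 3*9.81*7.0729
     = 370.0939 + 208.1558
     = 578.2497 Nm


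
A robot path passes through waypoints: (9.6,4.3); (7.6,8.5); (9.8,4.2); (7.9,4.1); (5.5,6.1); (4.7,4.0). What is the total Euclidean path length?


Segment lengths:
  seg1 = sqrt((-2.0)^2 + (4.2)^2) = 4.6519
  seg2 = sqrt((2.2)^2 + (-4.3)^2) = 4.8301
  seg3 = sqrt((-1.9)^2 + (-0.1)^2) = 1.9026
  seg4 = sqrt((-2.4)^2 + (2.0)^2) = 3.1241
  seg5 = sqrt((-0.8)^2 + (-2.1)^2) = 2.2472
Total = 16.7559


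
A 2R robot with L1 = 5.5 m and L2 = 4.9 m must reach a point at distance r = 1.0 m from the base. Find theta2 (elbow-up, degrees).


cos(theta2) = (r^2 - L1^2 - L2^2) / (2*L1*L2)
cos(theta2) = (1.0 - 30.25 - 24.01) / 53.9
cos(theta2) = -0.988126
theta2 = 171.1618 degrees


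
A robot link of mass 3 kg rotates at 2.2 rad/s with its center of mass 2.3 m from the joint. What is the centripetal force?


F = m * omega^2 * r
= 3 * 2.2^2 * 2.3
= 3 * 4.84 * 2.3
= 33.396 N


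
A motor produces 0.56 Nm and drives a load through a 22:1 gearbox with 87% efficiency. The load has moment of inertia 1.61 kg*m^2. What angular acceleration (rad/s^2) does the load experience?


tau_out = tau_motor * N * eta
= 0.56 * 22 * 0.87 = 10.7184 Nm
alpha = tau_out / I = 10.7184 / 1.61
= 6.6574 rad/s^2


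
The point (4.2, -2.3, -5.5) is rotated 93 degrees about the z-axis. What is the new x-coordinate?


Rotation about z-axis: x' = x*cos(theta) - y*sin(theta)
= 4.2 * -0.0523 - -2.3 * 0.9986
= 2.077


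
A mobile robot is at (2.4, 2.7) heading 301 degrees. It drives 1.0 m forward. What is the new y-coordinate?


y_new = y0 + d*sin(theta)
= 2.7 + 1.0*sin(301)
= 2.7 + -0.8572
= 1.8428


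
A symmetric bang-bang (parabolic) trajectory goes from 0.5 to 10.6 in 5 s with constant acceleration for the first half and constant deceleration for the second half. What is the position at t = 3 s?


Symmetric rest-to-rest: each phase covers (pf-p0)/2 in time T/2. 0.5*a*(T/2)^2 = (pf-p0)/2 => a = 4*(pf-p0)/T^2
a = 4*(10.6-0.5)/5^2 = 1.616
t = 3 is in the deceleration phase (t > T/2).
p = pf - 0.5*a*(T-t)^2 = 10.6 - 0.5*1.616*2^2
= 7.368


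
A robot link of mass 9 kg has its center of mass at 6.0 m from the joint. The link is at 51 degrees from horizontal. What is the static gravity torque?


tau = m*g*L*cos(angle)
= 9 * 9.81 * 6.0 * cos(51 deg)
= 9 * 9.81 * 6.0 * 0.6293
= 333.3762 Nm


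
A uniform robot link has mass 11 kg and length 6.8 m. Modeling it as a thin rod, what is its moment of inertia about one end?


I = (1/3) * m * L^2
= (1/3) * 11 * 6.8^2
= 0.333333 * 11 * 46.24
= 169.5467 kg*m^2


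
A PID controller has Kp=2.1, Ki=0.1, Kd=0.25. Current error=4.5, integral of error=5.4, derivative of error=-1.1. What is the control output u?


u = Kp*e + Ki*int(e) + Kd*de/dt
= 2.1*4.5 + 0.1*5.4 + 0.25*(-1.1)
= 9.45 + 0.54 + -0.275
= 9.715


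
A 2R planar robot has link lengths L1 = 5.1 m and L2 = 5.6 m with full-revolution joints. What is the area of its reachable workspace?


r_max = L1 + L2 = 10.7 m
r_min = |L1 - L2| = 0.5 m
Area = pi*(r_max^2 - r_min^2)
= pi*(114.49 - 0.25)
= pi * 114.24
= 358.8955 m^2


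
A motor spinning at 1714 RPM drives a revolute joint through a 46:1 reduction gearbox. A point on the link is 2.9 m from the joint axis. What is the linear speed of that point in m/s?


omega_motor = 1714 * 2*pi/60 = 179.4897 rad/s
omega_joint = omega_motor / 46 = 3.9019 rad/s
v = omega_joint * r = 3.9019 * 2.9
= 11.3157 m/s


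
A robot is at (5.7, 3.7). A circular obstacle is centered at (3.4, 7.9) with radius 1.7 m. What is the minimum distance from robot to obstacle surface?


center_dist = sqrt((5.7-3.4)^2 + (3.7-7.9)^2)
= sqrt(5.29 + 17.64)
= 4.7885
min_dist = center_dist - radius = 4.7885 - 1.7 = 3.0885 m


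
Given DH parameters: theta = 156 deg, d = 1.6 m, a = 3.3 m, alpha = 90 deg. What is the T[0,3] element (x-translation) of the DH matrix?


T[0,3] = a * cos(theta)
= 3.3 * cos(156 deg)
= 3.3 * -0.9135
= -3.0147


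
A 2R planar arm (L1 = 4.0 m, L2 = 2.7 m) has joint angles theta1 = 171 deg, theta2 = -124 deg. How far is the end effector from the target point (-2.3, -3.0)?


End effector via forward kinematics:
x = L1*cos(t1) + L2*cos(t1+t2) = -2.1094
y = L1*sin(t1) + L2*sin(t1+t2) = 2.6004
Distance to target:
d = sqrt((-2.3 - -2.1094)^2 + (-3.0 - 2.6004)^2)
= sqrt(0.0363 + 31.3644)
= 5.6036 m


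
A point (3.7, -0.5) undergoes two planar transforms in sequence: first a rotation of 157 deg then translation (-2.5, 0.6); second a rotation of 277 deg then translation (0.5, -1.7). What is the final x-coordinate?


After transform 1:
x1 = cos(157)*3.7 - sin(157)*-0.5 + -2.5 = -5.7105
y1 = sin(157)*3.7 + cos(157)*-0.5 + 0.6 = 2.506
After transform 2:
x2 = cos(277)*-5.7105 - sin(277)*2.506 + 0.5
= 2.2913


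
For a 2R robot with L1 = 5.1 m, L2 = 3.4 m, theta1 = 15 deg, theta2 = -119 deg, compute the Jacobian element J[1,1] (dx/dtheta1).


J[1,1] = -L1*sin(t1) - L2*sin(t1+t2)
= -5.1*sin(15) - 3.4*sin(-104)
= 1.979


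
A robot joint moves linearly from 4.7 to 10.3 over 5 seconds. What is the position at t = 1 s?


s = t/T = 1/5 = 0.2
p(t) = p0 + (pf-p0)*s
= 4.7 + (10.3 - 4.7) * 0.2
= 5.82


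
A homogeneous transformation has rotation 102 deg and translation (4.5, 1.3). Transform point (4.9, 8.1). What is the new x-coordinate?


x' = cos(theta)*px - sin(theta)*py + tx
= -0.2079*4.9 - 0.9781*8.1 + 4.5
= -4.4418


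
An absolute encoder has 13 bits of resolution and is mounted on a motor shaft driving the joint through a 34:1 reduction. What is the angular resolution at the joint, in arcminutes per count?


counts = 2^13 = 8192
effective counts at joint = 8192 * 34 = 278528
resolution = 360*60 / 278528
= 0.0776 arcmin/count


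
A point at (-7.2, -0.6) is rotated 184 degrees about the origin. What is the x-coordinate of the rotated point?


x' = x*cos(theta) - y*sin(theta)
cos(184 deg) = -0.9976, sin(184 deg) = -0.0698
x' = -7.2 * -0.9976 - -0.6 * -0.0698
= 7.1825 - 0.0419
= 7.1406


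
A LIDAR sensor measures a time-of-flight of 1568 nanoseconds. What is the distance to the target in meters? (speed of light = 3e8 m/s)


tof = 1568 ns = 1.568e-06 s
dist = c * tof / 2
= 3e8 * 1.568e-06 / 2
= 235.2 m


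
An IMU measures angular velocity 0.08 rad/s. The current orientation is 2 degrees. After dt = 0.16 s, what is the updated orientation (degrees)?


delta_theta = w * dt = 0.08 * 0.16 = 0.0128 rad
= 0.7334 deg
theta_new = 2 + 0.7334 = 2.7334 deg


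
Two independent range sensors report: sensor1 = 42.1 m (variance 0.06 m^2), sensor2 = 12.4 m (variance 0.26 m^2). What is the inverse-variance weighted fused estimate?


w1 = (1/var1) / (1/var1 + 1/var2)
   = 16.6667 / (16.6667 + 3.8462) = 0.8125
w2 = 1 - w1 = 0.1875
fused = w1*s1 + w2*s2 = 34.2063 + 2.325
= 36.5313 m


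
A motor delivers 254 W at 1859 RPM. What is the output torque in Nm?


omega = 1859 * 2*pi/60 = 194.674 rad/s
tau = P / omega = 254 / 194.674
= 1.3047 Nm


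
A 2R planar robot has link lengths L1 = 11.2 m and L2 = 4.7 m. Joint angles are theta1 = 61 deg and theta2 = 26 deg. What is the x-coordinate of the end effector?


Convert angles to radians: theta1 = 1.0647, theta2 = 0.4538
x = L1*cos(theta1) + L2*cos(theta1+theta2)
x = 5.4299 + 0.246
x = 5.6758


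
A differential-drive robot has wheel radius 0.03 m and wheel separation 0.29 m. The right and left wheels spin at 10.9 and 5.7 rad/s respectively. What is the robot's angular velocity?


vR = r*wR = 0.03*10.9 = 0.327 m/s
vL = r*wL = 0.03*5.7 = 0.171 m/s
v = (vR+vL)/2 = 0.249 m/s
omega = (vR-vL)/L = 0.5379 rad/s
angular velocity = 0.5379 rad/s


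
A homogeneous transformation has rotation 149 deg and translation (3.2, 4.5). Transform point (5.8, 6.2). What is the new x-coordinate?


x' = cos(theta)*px - sin(theta)*py + tx
= -0.8572*5.8 - 0.515*6.2 + 3.2
= -4.9648


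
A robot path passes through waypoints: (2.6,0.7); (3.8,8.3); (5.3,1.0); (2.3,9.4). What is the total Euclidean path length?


Segment lengths:
  seg1 = sqrt((1.2)^2 + (7.6)^2) = 7.6942
  seg2 = sqrt((1.5)^2 + (-7.3)^2) = 7.4525
  seg3 = sqrt((-3.0)^2 + (8.4)^2) = 8.9196
Total = 24.0663


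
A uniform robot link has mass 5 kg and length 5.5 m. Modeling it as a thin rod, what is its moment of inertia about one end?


I = (1/3) * m * L^2
= (1/3) * 5 * 5.5^2
= 0.333333 * 5 * 30.25
= 50.4167 kg*m^2


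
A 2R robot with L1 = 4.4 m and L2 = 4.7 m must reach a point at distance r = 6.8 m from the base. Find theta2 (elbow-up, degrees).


cos(theta2) = (r^2 - L1^2 - L2^2) / (2*L1*L2)
cos(theta2) = (46.24 - 19.36 - 22.09) / 41.36
cos(theta2) = 0.115812
theta2 = 83.3495 degrees
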